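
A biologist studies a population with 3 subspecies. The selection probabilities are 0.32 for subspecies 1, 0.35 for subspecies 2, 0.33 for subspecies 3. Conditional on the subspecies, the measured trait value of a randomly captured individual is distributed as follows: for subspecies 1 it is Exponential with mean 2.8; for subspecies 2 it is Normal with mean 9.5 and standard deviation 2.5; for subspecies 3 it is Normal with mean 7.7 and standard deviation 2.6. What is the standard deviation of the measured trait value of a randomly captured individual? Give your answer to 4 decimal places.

Per component, 1: μ=2.8, E[X²]=15.68; 2: μ=9.5, E[X²]=96.5; 3: μ=7.7, E[X²]=66.05.
E[X] = 0.32·2.8 + 0.35·9.5 + 0.33·7.7 = 6.762.
E[X²] = 0.32·15.68 + 0.35·96.5 + 0.33·66.05 = 60.5891.
Var(X) = E[X²] − (E[X])² = 60.5891 − 45.7246 = 14.8645.
SD(X) = √14.8645 = 3.85544.

3.8554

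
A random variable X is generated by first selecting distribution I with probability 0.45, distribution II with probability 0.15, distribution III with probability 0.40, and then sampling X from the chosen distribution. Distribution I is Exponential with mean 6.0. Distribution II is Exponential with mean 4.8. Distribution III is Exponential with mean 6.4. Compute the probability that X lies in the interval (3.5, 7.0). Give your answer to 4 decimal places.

Conditional on each component, P(3.5 < X < 7.0): I: 0.246632; II: 0.249687; III: 0.243798.
By total probability, P(3.5 < X < 7.0) = 0.45·0.246632 + 0.15·0.249687 + 0.4·0.243798 = 0.245956.

0.2460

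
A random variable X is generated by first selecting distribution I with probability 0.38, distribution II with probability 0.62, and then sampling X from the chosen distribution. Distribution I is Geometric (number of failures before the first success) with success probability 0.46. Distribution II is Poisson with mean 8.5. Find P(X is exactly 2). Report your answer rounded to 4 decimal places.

Conditional on each component, P(X = 2): I: 0.134136; II: 0.00735029.
By total probability, P(X = 2) = 0.38·0.134136 + 0.62·0.00735029 = 0.0555289.

0.0555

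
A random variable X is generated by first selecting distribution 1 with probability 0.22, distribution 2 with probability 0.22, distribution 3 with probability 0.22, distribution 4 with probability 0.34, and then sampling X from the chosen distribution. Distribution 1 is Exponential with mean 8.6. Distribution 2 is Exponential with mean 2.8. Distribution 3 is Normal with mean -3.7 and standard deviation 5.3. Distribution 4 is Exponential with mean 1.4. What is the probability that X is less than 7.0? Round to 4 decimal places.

Conditional on each component, P(X < 7.0): 1: 0.556897; 2: 0.917915; 3: 0.97825; 4: 0.993262.
By total probability, P(X < 7.0) = 0.22·0.556897 + 0.22·0.917915 + 0.22·0.97825 + 0.34·0.993262 = 0.877383.

0.8774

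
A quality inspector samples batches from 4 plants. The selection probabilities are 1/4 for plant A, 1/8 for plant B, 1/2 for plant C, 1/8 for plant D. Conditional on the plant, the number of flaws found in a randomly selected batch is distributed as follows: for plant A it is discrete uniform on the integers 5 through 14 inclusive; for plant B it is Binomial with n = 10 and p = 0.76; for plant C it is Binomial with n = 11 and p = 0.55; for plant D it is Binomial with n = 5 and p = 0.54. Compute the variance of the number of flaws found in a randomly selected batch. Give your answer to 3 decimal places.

8.079

Per component, A: μ=9.5, E[X²]=98.5; B: μ=7.6, E[X²]=59.584; C: μ=6.05, E[X²]=39.325; D: μ=2.7, E[X²]=8.532.
E[X] = 0.25·9.5 + 0.125·7.6 + 0.5·6.05 + 0.125·2.7 = 6.6875.
E[X²] = 0.25·98.5 + 0.125·59.584 + 0.5·39.325 + 0.125·8.532 = 52.802.
Var(X) = E[X²] − (E[X])² = 52.802 − 44.7227 = 8.07934.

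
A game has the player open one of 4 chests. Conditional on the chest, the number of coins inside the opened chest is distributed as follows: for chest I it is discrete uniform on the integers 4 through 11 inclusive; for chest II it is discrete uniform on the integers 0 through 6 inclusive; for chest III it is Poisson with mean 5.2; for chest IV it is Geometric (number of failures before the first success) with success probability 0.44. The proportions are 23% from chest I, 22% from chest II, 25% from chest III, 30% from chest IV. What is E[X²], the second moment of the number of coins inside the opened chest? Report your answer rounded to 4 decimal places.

26.4187

For each component E[X²] = Var + (mean)², giving I: 61.5; II: 13; III: 32.24; IV: 4.5124.
Overall E[X²] = 0.23·61.5 + 0.22·13 + 0.25·32.24 + 0.3·4.5124 = 26.4187.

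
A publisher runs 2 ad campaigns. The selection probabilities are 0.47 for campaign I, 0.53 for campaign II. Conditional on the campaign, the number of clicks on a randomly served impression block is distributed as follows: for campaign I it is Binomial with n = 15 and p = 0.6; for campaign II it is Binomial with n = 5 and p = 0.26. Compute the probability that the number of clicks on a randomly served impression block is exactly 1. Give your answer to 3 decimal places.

0.207

Conditional on each campaign, P(X = 1): I: 2.41592e-05; II: 0.389825.
By total probability, P(X = 1) = 0.47·2.41592e-05 + 0.53·0.389825 = 0.206619.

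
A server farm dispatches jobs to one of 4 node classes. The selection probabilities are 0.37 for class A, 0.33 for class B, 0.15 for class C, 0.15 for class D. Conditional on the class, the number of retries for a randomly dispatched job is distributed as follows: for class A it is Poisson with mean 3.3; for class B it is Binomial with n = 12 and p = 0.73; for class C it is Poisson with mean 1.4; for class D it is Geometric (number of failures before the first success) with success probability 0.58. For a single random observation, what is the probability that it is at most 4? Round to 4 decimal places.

0.5796

Conditional on each class, P(X ≤ 4): A: 0.76259; B: 0.00470021; C: 0.985747; D: 0.986931.
By total probability, P(X ≤ 4) = 0.37·0.76259 + 0.33·0.00470021 + 0.15·0.985747 + 0.15·0.986931 = 0.579611.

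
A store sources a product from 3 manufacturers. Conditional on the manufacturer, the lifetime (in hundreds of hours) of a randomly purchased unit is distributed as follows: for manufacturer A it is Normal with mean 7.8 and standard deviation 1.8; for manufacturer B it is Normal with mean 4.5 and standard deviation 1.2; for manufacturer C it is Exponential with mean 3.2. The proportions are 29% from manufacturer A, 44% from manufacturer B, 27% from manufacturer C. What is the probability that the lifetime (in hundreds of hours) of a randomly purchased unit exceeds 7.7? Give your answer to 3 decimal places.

0.177

Conditional on each manufacturer, P(X > 7.7): A: 0.522152; B: 0.00383038; C: 0.0901527.
By total probability, P(X > 7.7) = 0.29·0.522152 + 0.44·0.00383038 + 0.27·0.0901527 = 0.177451.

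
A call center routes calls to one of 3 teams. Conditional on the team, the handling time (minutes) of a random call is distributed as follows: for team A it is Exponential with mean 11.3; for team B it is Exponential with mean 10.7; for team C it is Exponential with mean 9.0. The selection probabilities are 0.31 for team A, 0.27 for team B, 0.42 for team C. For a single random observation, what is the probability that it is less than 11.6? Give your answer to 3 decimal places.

0.682

Conditional on each team, P(X < 11.6): A: 0.641759; B: 0.661798; C: 0.724423.
By total probability, P(X < 11.6) = 0.31·0.641759 + 0.27·0.661798 + 0.42·0.724423 = 0.681888.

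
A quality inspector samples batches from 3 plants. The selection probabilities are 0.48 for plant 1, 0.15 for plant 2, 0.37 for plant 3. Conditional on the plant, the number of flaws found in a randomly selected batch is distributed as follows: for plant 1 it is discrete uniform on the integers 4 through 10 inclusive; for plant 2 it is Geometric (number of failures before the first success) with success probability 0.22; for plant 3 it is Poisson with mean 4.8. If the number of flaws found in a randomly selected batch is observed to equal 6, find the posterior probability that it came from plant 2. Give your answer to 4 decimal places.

0.0582

Likelihoods P(X=6 | ·): 1: 0.142857; 2: 0.0495439; 3: 0.139798.
Posterior ∝ prior × likelihood. Numerator for 2: 0.15·0.0495439 = 0.00743159.
Normalizing constant: 0.48·0.142857 + 0.15·0.0495439 + 0.37·0.139798 = 0.127728.
P(2 | observation) = 0.00743159 / 0.127728 = 0.0581828.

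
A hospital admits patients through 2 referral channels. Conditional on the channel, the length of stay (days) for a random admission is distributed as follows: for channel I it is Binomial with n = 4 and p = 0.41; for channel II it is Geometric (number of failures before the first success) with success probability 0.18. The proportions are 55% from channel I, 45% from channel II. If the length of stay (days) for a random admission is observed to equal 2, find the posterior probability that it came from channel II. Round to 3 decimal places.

Likelihoods P(X=2 | ·): I: 0.351094; II: 0.121032.
Posterior ∝ prior × likelihood. Numerator for II: 0.45·0.121032 = 0.0544644.
Normalizing constant: 0.55·0.351094 + 0.45·0.121032 = 0.247566.
P(II | observation) = 0.0544644 / 0.247566 = 0.22.

0.220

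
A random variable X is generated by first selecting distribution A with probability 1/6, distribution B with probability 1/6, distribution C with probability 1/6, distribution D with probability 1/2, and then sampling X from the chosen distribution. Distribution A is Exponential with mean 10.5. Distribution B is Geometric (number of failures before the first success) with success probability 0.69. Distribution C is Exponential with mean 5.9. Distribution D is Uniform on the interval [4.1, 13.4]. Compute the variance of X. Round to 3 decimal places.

38.782

Per component, A: μ=10.5, E[X²]=220.5; B: μ=0.449275, E[X²]=0.852972; C: μ=5.9, E[X²]=69.62; D: μ=8.75, E[X²]=83.77.
E[X] = 0.166667·10.5 + 0.166667·0.449275 + 0.166667·5.9 + 0.5·8.75 = 7.18321.
E[X²] = 0.166667·220.5 + 0.166667·0.852972 + 0.166667·69.62 + 0.5·83.77 = 90.3805.
Var(X) = E[X²] − (E[X])² = 90.3805 − 51.5985 = 38.782.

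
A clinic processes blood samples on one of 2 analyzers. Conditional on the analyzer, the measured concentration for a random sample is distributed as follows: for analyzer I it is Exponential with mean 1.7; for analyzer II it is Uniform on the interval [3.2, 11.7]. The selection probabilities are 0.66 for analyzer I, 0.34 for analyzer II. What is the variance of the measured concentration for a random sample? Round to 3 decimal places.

11.374

Per component, I: μ=1.7, E[X²]=5.78; II: μ=7.45, E[X²]=61.5233.
E[X] = 0.66·1.7 + 0.34·7.45 = 3.655.
E[X²] = 0.66·5.78 + 0.34·61.5233 = 24.7327.
Var(X) = E[X²] − (E[X])² = 24.7327 − 13.359 = 11.3737.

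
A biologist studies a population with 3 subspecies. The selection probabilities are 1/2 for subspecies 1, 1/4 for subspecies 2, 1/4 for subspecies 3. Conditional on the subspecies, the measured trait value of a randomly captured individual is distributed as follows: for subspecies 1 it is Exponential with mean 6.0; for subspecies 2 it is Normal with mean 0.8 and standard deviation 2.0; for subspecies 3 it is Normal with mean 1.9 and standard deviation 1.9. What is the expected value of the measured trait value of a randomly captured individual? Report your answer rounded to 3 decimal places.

3.675

Component means — 1: 6; 2: 0.8; 3: 1.9.
E[X] = 0.5·6 + 0.25·0.8 + 0.25·1.9 = 3.675.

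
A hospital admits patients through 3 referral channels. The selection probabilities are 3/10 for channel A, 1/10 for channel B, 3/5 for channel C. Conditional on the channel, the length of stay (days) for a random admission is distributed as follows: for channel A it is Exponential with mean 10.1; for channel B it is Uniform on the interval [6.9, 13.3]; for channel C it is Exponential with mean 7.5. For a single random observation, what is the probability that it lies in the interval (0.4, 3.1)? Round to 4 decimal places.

0.2396

Conditional on each channel, P(0.4 < X < 3.1): A: 0.225468; B: 0; C: 0.286622.
By total probability, P(0.4 < X < 3.1) = 0.3·0.225468 + 0.1·0 + 0.6·0.286622 = 0.239614.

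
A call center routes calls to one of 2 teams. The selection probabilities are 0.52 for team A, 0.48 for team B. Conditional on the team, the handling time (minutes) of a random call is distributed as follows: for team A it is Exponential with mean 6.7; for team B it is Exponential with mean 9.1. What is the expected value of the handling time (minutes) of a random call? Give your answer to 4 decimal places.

Component means — A: 6.7; B: 9.1.
E[X] = 0.52·6.7 + 0.48·9.1 = 7.852.

7.8520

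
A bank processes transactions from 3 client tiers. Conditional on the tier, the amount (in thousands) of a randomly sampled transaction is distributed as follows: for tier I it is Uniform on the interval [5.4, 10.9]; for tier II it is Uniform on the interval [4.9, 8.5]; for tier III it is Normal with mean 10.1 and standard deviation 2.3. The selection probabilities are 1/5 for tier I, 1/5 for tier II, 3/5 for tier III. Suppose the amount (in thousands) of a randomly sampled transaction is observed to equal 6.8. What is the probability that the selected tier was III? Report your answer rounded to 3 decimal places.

Likelihoods f(6.8 | ·): I: 0.181818; II: 0.277778; III: 0.0619673.
Posterior ∝ prior × likelihood. Numerator for III: 0.6·0.0619673 = 0.0371804.
Normalizing constant: 0.2·0.181818 + 0.2·0.277778 + 0.6·0.0619673 = 0.1291.
P(III | observation) = 0.0371804 / 0.1291 = 0.287998.

0.288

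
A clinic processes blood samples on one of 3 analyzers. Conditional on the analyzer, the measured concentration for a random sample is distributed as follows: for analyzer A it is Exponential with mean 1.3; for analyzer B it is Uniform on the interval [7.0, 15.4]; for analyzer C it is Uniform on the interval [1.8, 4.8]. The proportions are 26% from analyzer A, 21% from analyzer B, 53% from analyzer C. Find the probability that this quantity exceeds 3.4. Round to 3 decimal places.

0.476

Conditional on each analyzer, P(X > 3.4): A: 0.0731397; B: 1; C: 0.466667.
By total probability, P(X > 3.4) = 0.26·0.0731397 + 0.21·1 + 0.53·0.466667 = 0.47635.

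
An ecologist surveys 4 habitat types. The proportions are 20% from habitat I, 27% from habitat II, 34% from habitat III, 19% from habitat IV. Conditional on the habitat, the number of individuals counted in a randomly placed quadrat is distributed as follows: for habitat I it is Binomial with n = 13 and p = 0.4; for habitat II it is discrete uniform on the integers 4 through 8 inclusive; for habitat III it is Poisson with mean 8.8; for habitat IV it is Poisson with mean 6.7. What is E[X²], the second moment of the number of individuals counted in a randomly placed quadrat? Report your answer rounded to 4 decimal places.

For each component E[X²] = Var + (mean)², giving I: 30.16; II: 38; III: 86.24; IV: 51.59.
Overall E[X²] = 0.2·30.16 + 0.27·38 + 0.34·86.24 + 0.19·51.59 = 55.4157.

55.4157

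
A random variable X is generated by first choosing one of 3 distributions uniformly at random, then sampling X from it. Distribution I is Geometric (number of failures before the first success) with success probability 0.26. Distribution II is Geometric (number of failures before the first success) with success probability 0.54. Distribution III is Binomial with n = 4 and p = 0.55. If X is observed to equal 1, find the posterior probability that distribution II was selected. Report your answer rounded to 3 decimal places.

0.387

Likelihoods P(X=1 | ·): I: 0.1924; II: 0.2484; III: 0.200475.
Posterior ∝ prior × likelihood. Numerator for II: 0.333333·0.2484 = 0.0828.
Normalizing constant: 0.333333·0.1924 + 0.333333·0.2484 + 0.333333·0.200475 = 0.213758.
P(II | observation) = 0.0828 / 0.213758 = 0.387353.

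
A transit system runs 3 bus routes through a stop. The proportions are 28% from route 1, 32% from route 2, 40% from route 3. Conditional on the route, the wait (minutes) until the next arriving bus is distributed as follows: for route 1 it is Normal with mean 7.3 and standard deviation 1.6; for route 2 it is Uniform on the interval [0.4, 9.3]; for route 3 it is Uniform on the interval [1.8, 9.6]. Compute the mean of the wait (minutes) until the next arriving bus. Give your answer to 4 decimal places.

Component means — 1: 7.3; 2: 4.85; 3: 5.7.
E[X] = 0.28·7.3 + 0.32·4.85 + 0.4·5.7 = 5.876.

5.8760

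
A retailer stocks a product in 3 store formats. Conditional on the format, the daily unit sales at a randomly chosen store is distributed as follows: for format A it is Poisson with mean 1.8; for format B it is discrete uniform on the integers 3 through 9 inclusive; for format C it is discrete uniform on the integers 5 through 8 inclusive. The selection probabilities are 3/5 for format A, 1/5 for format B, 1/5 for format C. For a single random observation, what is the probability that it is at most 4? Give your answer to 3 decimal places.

Conditional on each format, P(X ≤ 4): A: 0.963593; B: 0.285714; C: 0.
By total probability, P(X ≤ 4) = 0.6·0.963593 + 0.2·0.285714 + 0.2·0 = 0.635299.

0.635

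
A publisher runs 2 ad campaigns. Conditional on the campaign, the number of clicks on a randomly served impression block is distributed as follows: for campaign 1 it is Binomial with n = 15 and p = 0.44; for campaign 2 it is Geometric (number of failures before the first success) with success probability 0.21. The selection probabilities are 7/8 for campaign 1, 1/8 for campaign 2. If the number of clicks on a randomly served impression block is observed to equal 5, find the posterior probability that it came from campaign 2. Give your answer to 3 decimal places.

Likelihoods P(X=5 | ·): 1: 0.15021; 2: 0.0646182.
Posterior ∝ prior × likelihood. Numerator for 2: 0.125·0.0646182 = 0.00807727.
Normalizing constant: 0.875·0.15021 + 0.125·0.0646182 = 0.139511.
P(2 | observation) = 0.00807727 / 0.139511 = 0.057897.

0.058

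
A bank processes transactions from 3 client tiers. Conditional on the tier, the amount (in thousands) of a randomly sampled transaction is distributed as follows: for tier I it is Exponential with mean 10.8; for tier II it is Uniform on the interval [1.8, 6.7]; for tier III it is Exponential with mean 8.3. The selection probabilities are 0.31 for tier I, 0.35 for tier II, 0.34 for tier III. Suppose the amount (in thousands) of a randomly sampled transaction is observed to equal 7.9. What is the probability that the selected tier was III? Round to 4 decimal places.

Likelihoods f(7.9 | ·): I: 0.0445551; II: 0; III: 0.0465112.
Posterior ∝ prior × likelihood. Numerator for III: 0.34·0.0465112 = 0.0158138.
Normalizing constant: 0.31·0.0445551 + 0.35·0 + 0.34·0.0465112 = 0.0296259.
P(III | observation) = 0.0158138 / 0.0296259 = 0.533783.

0.5338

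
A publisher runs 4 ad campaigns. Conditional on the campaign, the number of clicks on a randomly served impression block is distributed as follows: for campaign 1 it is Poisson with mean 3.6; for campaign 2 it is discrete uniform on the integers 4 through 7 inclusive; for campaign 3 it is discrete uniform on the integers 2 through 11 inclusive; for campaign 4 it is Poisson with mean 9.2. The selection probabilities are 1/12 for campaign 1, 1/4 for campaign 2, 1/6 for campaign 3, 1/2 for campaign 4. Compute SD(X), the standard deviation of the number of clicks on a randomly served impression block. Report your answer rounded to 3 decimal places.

Per component, 1: μ=3.6, E[X²]=16.56; 2: μ=5.5, E[X²]=31.5; 3: μ=6.5, E[X²]=50.5; 4: μ=9.2, E[X²]=93.84.
E[X] = 0.0833333·3.6 + 0.25·5.5 + 0.166667·6.5 + 0.5·9.2 = 7.35833.
E[X²] = 0.0833333·16.56 + 0.25·31.5 + 0.166667·50.5 + 0.5·93.84 = 64.5917.
Var(X) = E[X²] − (E[X])² = 64.5917 − 54.1451 = 10.4466.
SD(X) = √10.4466 = 3.23212.

3.232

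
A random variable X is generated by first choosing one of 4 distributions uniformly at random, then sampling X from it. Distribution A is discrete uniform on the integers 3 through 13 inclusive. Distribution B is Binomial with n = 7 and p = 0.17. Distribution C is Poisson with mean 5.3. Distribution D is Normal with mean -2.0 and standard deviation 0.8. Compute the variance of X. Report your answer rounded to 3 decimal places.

Per component, A: μ=8, E[X²]=74; B: μ=1.19, E[X²]=2.4038; C: μ=5.3, E[X²]=33.39; D: μ=-2, E[X²]=4.64.
E[X] = 0.25·8 + 0.25·1.19 + 0.25·5.3 + 0.25·-2 = 3.1225.
E[X²] = 0.25·74 + 0.25·2.4038 + 0.25·33.39 + 0.25·4.64 = 28.6085.
Var(X) = E[X²] − (E[X])² = 28.6085 − 9.75001 = 18.8584.

18.858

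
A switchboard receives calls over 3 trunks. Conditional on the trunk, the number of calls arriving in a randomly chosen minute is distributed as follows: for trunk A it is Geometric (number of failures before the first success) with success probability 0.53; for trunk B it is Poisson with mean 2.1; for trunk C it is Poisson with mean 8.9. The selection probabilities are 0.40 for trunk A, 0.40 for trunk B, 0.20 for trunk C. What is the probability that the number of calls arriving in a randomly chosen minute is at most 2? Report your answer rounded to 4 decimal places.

0.6197

Conditional on each trunk, P(X ≤ 2): A: 0.896177; B: 0.649631; C: 0.00675193.
By total probability, P(X ≤ 2) = 0.4·0.896177 + 0.4·0.649631 + 0.2·0.00675193 = 0.619674.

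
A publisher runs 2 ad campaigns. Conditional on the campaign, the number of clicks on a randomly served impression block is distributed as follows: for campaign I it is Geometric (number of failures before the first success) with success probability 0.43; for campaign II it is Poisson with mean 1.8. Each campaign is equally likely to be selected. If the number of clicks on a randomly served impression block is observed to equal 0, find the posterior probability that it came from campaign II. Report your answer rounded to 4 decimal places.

0.2777

Likelihoods P(X=0 | ·): I: 0.43; II: 0.165299.
Posterior ∝ prior × likelihood. Numerator for II: 0.5·0.165299 = 0.0826494.
Normalizing constant: 0.5·0.43 + 0.5·0.165299 = 0.297649.
P(II | observation) = 0.0826494 / 0.297649 = 0.277674.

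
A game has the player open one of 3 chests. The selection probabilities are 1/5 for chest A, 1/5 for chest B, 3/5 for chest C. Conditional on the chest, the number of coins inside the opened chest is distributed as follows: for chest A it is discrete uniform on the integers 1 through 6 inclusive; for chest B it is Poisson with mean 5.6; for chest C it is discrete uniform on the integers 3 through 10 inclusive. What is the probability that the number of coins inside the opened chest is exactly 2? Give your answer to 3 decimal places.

Conditional on each chest, P(X = 2): A: 0.166667; B: 0.0579825; C: 0.
By total probability, P(X = 2) = 0.2·0.166667 + 0.2·0.0579825 + 0.6·0 = 0.0449298.

0.045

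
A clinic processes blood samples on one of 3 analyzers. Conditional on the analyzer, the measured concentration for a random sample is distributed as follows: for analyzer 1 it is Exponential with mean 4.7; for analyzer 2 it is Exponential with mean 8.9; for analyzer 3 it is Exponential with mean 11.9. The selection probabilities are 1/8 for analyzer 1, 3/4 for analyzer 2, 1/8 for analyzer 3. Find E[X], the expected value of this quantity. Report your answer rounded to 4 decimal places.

Component means — 1: 4.7; 2: 8.9; 3: 11.9.
E[X] = 0.125·4.7 + 0.75·8.9 + 0.125·11.9 = 8.75.

8.7500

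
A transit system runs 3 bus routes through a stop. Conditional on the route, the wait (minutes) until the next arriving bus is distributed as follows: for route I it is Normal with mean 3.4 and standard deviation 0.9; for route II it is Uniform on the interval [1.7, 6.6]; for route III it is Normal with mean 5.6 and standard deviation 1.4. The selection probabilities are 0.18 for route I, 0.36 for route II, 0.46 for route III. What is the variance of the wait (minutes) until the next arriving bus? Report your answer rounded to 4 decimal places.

2.5531

Per component, I: μ=3.4, E[X²]=12.37; II: μ=4.15, E[X²]=19.2233; III: μ=5.6, E[X²]=33.32.
E[X] = 0.18·3.4 + 0.36·4.15 + 0.46·5.6 = 4.682.
E[X²] = 0.18·12.37 + 0.36·19.2233 + 0.46·33.32 = 24.4742.
Var(X) = E[X²] − (E[X])² = 24.4742 − 21.9211 = 2.55308.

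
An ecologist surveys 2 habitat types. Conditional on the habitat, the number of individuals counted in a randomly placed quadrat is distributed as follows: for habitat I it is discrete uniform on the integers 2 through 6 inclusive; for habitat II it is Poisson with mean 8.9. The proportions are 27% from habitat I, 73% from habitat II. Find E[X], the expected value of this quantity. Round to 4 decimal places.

Component means — I: 4; II: 8.9.
E[X] = 0.27·4 + 0.73·8.9 = 7.577.

7.5770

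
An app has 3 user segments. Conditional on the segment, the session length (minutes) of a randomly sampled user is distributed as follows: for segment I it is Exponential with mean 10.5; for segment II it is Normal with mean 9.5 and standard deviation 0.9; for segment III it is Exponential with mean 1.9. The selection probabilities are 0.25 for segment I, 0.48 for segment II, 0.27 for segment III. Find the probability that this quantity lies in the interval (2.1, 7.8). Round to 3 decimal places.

Conditional on each segment, P(2.1 < X < 7.8): I: 0.342978; II: 0.0294534; III: 0.314638.
By total probability, P(2.1 < X < 7.8) = 0.25·0.342978 + 0.48·0.0294534 + 0.27·0.314638 = 0.184834.

0.185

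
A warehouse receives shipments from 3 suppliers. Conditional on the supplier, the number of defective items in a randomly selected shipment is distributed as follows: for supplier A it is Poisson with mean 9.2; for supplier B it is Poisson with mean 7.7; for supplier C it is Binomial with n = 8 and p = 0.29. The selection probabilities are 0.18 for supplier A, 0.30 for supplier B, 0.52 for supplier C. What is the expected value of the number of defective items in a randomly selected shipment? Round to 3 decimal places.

Component means — A: 9.2; B: 7.7; C: 2.32.
E[X] = 0.18·9.2 + 0.3·7.7 + 0.52·2.32 = 5.1724.

5.172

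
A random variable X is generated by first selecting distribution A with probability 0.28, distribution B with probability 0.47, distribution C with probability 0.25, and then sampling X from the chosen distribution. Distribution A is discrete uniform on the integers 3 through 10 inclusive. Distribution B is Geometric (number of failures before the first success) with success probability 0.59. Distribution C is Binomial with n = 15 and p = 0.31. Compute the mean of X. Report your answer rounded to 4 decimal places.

3.3091

Component means — A: 6.5; B: 0.694915; C: 4.65.
E[X] = 0.28·6.5 + 0.47·0.694915 + 0.25·4.65 = 3.30911.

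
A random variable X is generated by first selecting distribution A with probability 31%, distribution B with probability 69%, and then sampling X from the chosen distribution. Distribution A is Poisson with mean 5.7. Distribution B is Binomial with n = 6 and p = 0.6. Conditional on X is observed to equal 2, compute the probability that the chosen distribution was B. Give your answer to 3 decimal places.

0.850

Likelihoods P(X=2 | ·): A: 0.0543552; B: 0.13824.
Posterior ∝ prior × likelihood. Numerator for B: 0.69·0.13824 = 0.0953856.
Normalizing constant: 0.31·0.0543552 + 0.69·0.13824 = 0.112236.
P(B | observation) = 0.0953856 / 0.112236 = 0.849869.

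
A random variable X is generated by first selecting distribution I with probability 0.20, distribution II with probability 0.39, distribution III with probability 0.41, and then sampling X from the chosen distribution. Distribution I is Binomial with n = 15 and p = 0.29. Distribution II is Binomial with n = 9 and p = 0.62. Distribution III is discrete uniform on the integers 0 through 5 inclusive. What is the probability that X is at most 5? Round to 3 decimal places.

0.742

Conditional on each component, P(X ≤ 5): I: 0.750479; II: 0.466917; III: 1.
By total probability, P(X ≤ 5) = 0.2·0.750479 + 0.39·0.466917 + 0.41·1 = 0.742193.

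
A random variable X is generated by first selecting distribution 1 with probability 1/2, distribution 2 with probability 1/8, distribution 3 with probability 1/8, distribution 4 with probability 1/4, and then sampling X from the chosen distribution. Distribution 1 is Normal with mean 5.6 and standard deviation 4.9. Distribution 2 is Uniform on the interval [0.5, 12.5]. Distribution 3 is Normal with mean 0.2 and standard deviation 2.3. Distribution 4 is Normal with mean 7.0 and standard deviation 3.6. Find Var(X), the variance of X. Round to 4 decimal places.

21.5973

Per component, 1: μ=5.6, E[X²]=55.37; 2: μ=6.5, E[X²]=54.25; 3: μ=0.2, E[X²]=5.33; 4: μ=7, E[X²]=61.96.
E[X] = 0.5·5.6 + 0.125·6.5 + 0.125·0.2 + 0.25·7 = 5.3875.
E[X²] = 0.5·55.37 + 0.125·54.25 + 0.125·5.33 + 0.25·61.96 = 50.6225.
Var(X) = E[X²] − (E[X])² = 50.6225 − 29.0252 = 21.5973.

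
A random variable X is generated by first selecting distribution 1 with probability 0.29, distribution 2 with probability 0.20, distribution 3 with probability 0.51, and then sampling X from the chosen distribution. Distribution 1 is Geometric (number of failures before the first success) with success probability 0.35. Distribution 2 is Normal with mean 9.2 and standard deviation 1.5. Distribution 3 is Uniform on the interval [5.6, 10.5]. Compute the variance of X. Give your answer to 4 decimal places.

Per component, 1: μ=1.85714, E[X²]=8.7551; 2: μ=9.2, E[X²]=86.89; 3: μ=8.05, E[X²]=66.8033.
E[X] = 0.29·1.85714 + 0.2·9.2 + 0.51·8.05 = 6.48407.
E[X²] = 0.29·8.7551 + 0.2·86.89 + 0.51·66.8033 = 53.9867.
Var(X) = E[X²] − (E[X])² = 53.9867 − 42.0432 = 11.9435.

11.9435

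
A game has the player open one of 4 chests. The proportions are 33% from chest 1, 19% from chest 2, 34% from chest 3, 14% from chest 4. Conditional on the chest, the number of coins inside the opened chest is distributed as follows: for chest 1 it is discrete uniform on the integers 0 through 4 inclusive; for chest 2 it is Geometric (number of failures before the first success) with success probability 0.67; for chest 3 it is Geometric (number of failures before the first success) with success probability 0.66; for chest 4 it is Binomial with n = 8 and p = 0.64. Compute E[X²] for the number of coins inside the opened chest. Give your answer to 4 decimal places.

6.4494

For each component E[X²] = Var + (mean)², giving 1: 6; 2: 0.977723; 3: 1.04591; 4: 28.0576.
Overall E[X²] = 0.33·6 + 0.19·0.977723 + 0.34·1.04591 + 0.14·28.0576 = 6.44944.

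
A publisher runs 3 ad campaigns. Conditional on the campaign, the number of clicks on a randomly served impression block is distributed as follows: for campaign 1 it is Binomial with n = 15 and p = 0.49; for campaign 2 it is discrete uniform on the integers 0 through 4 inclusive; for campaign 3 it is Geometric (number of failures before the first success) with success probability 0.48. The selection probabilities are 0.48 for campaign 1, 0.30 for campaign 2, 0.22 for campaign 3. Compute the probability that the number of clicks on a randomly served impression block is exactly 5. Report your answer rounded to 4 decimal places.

Conditional on each campaign, P(X = 5): 1: 0.10098; 2: 0; 3: 0.0182498.
By total probability, P(X = 5) = 0.48·0.10098 + 0.3·0 + 0.22·0.0182498 = 0.0524856.

0.0525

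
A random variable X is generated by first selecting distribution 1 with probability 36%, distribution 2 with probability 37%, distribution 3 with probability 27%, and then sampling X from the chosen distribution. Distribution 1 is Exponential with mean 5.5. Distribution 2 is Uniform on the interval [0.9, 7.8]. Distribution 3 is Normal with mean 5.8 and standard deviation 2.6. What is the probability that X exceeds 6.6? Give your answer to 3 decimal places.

0.275

Conditional on each component, P(X > 6.6): 1: 0.301194; 2: 0.173913; 3: 0.379158.
By total probability, P(X > 6.6) = 0.36·0.301194 + 0.37·0.173913 + 0.27·0.379158 = 0.27515.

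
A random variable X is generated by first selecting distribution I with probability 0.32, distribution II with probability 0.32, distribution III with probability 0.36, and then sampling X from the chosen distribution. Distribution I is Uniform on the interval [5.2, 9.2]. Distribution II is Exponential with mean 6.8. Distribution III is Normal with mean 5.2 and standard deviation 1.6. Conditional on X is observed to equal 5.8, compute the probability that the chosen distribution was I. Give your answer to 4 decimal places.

Likelihoods f(5.8 | ·): I: 0.25; II: 0.0626705; III: 0.232409.
Posterior ∝ prior × likelihood. Numerator for I: 0.32·0.25 = 0.08.
Normalizing constant: 0.32·0.25 + 0.32·0.0626705 + 0.36·0.232409 = 0.183722.
P(I | observation) = 0.08 / 0.183722 = 0.435441.

0.4354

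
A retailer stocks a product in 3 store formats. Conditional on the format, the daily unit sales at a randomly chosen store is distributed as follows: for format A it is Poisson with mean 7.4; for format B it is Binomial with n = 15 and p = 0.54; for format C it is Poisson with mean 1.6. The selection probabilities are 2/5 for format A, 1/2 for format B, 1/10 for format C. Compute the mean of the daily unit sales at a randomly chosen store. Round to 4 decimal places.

7.1700

Component means — A: 7.4; B: 8.1; C: 1.6.
E[X] = 0.4·7.4 + 0.5·8.1 + 0.1·1.6 = 7.17.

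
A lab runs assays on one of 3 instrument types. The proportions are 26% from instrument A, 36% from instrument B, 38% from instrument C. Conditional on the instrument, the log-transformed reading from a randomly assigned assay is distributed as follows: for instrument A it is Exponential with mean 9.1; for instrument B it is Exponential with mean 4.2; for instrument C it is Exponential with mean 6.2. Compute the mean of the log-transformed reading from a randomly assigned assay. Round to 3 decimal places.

Component means — A: 9.1; B: 4.2; C: 6.2.
E[X] = 0.26·9.1 + 0.36·4.2 + 0.38·6.2 = 6.234.

6.234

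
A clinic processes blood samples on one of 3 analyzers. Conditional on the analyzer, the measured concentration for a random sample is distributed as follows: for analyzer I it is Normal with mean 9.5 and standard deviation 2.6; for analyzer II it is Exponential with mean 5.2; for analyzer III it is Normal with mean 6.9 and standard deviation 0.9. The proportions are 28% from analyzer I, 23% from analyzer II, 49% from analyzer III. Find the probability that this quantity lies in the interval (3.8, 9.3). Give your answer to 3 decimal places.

0.688

Conditional on each analyzer, P(3.8 < X < 9.3): I: 0.455164; II: 0.314321; III: 0.995884.
By total probability, P(3.8 < X < 9.3) = 0.28·0.455164 + 0.23·0.314321 + 0.49·0.995884 = 0.687723.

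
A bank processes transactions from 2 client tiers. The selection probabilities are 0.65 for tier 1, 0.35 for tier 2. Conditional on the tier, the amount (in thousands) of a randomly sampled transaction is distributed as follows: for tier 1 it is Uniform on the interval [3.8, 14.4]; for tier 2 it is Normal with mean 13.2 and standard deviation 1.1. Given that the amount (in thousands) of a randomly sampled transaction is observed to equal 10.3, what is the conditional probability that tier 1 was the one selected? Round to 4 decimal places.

Likelihoods f(10.3 | ·): 1: 0.0943396; 2: 0.0112268.
Posterior ∝ prior × likelihood. Numerator for 1: 0.65·0.0943396 = 0.0613208.
Normalizing constant: 0.65·0.0943396 + 0.35·0.0112268 = 0.0652501.
P(1 | observation) = 0.0613208 / 0.0652501 = 0.93978.

0.9398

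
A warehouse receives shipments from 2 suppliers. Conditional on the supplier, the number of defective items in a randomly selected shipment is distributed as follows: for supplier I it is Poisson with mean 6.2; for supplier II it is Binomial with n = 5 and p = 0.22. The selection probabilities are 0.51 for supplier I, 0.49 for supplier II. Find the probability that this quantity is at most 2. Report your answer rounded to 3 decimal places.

0.481

Conditional on each supplier, P(X ≤ 2): I: 0.0536176; II: 0.925566.
By total probability, P(X ≤ 2) = 0.51·0.0536176 + 0.49·0.925566 = 0.480872.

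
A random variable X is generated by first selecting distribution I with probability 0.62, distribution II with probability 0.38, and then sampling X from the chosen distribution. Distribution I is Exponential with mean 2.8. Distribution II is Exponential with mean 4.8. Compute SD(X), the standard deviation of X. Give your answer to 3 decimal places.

3.816

Per component, I: μ=2.8, E[X²]=15.68; II: μ=4.8, E[X²]=46.08.
E[X] = 0.62·2.8 + 0.38·4.8 = 3.56.
E[X²] = 0.62·15.68 + 0.38·46.08 = 27.232.
Var(X) = E[X²] − (E[X])² = 27.232 − 12.6736 = 14.5584.
SD(X) = √14.5584 = 3.81555.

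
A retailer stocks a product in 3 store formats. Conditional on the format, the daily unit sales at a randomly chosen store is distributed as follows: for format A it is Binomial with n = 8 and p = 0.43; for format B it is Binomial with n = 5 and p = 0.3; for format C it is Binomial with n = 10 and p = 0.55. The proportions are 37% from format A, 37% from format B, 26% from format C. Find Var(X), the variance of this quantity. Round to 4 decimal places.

4.2202

Per component, A: μ=3.44, E[X²]=13.7944; B: μ=1.5, E[X²]=3.3; C: μ=5.5, E[X²]=32.725.
E[X] = 0.37·3.44 + 0.37·1.5 + 0.26·5.5 = 3.2578.
E[X²] = 0.37·13.7944 + 0.37·3.3 + 0.26·32.725 = 14.8334.
Var(X) = E[X²] − (E[X])² = 14.8334 − 10.6133 = 4.22017.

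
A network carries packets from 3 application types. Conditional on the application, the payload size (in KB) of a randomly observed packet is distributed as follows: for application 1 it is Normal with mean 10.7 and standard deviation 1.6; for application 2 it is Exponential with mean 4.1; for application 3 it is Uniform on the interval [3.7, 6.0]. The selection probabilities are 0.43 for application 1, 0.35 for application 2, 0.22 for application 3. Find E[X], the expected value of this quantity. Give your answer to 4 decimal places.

Component means — 1: 10.7; 2: 4.1; 3: 4.85.
E[X] = 0.43·10.7 + 0.35·4.1 + 0.22·4.85 = 7.103.

7.1030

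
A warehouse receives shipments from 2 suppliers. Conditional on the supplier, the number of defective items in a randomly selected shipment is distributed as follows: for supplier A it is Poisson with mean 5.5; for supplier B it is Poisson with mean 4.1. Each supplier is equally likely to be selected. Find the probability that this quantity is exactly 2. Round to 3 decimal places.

0.101

Conditional on each supplier, P(X = 2): A: 0.0618124; B: 0.139293.
By total probability, P(X = 2) = 0.5·0.0618124 + 0.5·0.139293 = 0.100553.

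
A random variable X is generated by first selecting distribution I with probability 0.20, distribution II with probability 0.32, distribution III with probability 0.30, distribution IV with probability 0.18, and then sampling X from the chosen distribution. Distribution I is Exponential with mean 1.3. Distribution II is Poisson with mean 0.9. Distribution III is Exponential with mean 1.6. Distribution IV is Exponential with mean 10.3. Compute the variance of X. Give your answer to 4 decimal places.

Per component, I: μ=1.3, E[X²]=3.38; II: μ=0.9, E[X²]=1.71; III: μ=1.6, E[X²]=5.12; IV: μ=10.3, E[X²]=212.18.
E[X] = 0.2·1.3 + 0.32·0.9 + 0.3·1.6 + 0.18·10.3 = 2.882.
E[X²] = 0.2·3.38 + 0.32·1.71 + 0.3·5.12 + 0.18·212.18 = 40.9516.
Var(X) = E[X²] − (E[X])² = 40.9516 − 8.30592 = 32.6457.

32.6457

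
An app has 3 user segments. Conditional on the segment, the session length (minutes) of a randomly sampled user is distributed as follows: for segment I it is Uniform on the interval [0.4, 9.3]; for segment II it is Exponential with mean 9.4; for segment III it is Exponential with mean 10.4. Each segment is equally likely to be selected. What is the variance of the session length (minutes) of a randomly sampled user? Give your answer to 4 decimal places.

Per component, I: μ=4.85, E[X²]=30.1233; II: μ=9.4, E[X²]=176.72; III: μ=10.4, E[X²]=216.32.
E[X] = 0.333333·4.85 + 0.333333·9.4 + 0.333333·10.4 = 8.21667.
E[X²] = 0.333333·30.1233 + 0.333333·176.72 + 0.333333·216.32 = 141.054.
Var(X) = E[X²] − (E[X])² = 141.054 − 67.5136 = 73.5408.

73.5408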